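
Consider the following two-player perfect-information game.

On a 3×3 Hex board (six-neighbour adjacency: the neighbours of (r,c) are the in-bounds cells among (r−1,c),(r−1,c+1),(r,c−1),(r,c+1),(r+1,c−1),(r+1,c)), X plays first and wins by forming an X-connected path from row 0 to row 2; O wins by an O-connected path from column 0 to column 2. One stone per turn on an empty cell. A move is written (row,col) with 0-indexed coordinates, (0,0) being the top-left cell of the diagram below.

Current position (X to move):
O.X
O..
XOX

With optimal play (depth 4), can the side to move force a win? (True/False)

X winning at [O.X/O../XOX]: True

p1 X@[O.X/O../XOX]: (0,1)[OXX/O../XOX]+1* (1,1)[O.X/OX./XOX]+1 (1,2)[O.X/O.X/XOX]+1
p2 O@[OXX/O../XOX]: (1,1)[OXX/OO./XOX]-1* (1,2)[OXX/O.O/XOX]-1
p3 X@[OXX/OO./XOX]: (1,2)[OXX/OOX/XOX]+1*
p4 O@[OXX/OOX/XOX] terminal -1; root [O.X/O../XOX] d4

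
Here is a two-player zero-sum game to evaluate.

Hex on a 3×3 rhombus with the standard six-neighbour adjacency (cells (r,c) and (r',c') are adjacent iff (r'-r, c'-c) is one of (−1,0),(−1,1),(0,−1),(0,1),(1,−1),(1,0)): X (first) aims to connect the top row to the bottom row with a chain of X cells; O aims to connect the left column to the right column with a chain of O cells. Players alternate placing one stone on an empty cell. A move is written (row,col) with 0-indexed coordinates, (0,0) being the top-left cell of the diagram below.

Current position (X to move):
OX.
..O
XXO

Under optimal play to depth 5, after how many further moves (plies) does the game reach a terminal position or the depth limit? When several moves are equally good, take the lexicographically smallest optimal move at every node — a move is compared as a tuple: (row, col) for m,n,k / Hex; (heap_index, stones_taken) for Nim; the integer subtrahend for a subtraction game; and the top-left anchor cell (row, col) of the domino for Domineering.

ply 1, X at OX./..O/XXO | (0,2)=+1→OXX/..O/XXO*; (1,0)=+1→OX./X.O/XXO; (1,1)=+1→OX./.XO/XXO
ply 2, O at OXX/..O/XXO | (1,0)=-1→OXX/O.O/XXO*; (1,1)=-1→OXX/.OO/XXO
ply 3, X at OXX/O.O/XXO | (1,1)=+1→OXX/OXO/XXO*
ply 4: OXX/OXO/XXO is terminal -1 (O); from OX./..O/XXO depth 5

PV length from [OX./..O/XXO]: 3 plies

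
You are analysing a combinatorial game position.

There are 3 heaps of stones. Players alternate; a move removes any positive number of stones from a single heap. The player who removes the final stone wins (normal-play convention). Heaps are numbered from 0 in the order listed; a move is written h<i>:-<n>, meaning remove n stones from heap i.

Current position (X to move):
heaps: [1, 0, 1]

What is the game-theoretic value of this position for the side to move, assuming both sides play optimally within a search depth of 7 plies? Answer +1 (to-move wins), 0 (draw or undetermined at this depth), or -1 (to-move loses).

p1 X@[(1,0,1)]: h0:-1[(0,0,1)]-1* h2:-1[(1,0,0)]-1
p2 O@[(0,0,1)]: h2:-1[(0,0,0)]+1*
p3 X@[(0,0,0)] terminal -1; root [(1,0,1)] d7

value((1,0,1), X) = -1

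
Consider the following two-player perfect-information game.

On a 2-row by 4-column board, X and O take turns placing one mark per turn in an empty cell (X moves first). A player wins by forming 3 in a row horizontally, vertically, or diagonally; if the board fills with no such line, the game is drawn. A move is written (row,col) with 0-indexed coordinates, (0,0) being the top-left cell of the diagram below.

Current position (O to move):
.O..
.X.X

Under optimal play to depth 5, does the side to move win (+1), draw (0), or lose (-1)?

[.O../.X.X] O move#1: (0,0):-1/OO../.X.X, (0,2):-1/.OO./.X.X, (0,3):-1/.O.O/.X.X, (1,0):-1/.O../OX.X, (1,2):+0/.O../.XOX*
[.O../.XOX] X move#2: (0,0):+0/XO../.XOX*, (0,2):+0/.OX./.XOX, (0,3):+0/.O.X/.XOX, (1,0):-1/.O../XXOX
[XO../.XOX] O move#3: (0,2):+0/XOO./.XOX*, (0,3):+0/XO.O/.XOX, (1,0):+0/XO../OXOX
[XOO./.XOX] X move#4: (0,3):+0/XOOX/.XOX*, (1,0):-1/XOO./XXOX
[XOOX/.XOX] O move#5: (1,0):+0/XOOX/OXOX*
[XOOX/OXOX] end (terminal +0, X#6); searched .O../.X.X to 5

value(.O../.X.X, O) = 0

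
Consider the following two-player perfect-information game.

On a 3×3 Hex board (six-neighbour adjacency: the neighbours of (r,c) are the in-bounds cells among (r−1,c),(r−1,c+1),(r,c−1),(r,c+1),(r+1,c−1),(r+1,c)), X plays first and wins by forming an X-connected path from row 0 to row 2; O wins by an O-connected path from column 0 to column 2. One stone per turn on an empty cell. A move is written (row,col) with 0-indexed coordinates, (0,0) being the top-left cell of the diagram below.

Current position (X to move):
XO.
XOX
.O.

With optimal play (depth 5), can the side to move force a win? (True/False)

ply 1, X at XO./XOX/.O. | (0,2)=+1→XOX/XOX/.O.*; (2,0)=+1→XO./XOX/XO.; (2,2)=+1→XO./XOX/.OX
ply 2, O at XOX/XOX/.O. | (2,0)=-1→XOX/XOX/OO.*; (2,2)=-1→XOX/XOX/.OO
ply 3, X at XOX/XOX/OO. | (2,2)=+1→XOX/XOX/OOX*
ply 4: XOX/XOX/OOX is terminal -1 (O); from XO./XOX/.O. depth 5

X winning at [XO./XOX/.O.]: True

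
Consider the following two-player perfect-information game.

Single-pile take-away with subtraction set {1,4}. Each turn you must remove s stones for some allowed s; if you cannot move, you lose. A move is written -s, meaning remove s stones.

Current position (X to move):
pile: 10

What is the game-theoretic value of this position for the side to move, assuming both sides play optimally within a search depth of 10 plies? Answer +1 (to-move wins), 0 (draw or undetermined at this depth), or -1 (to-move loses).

ply 1, X at 10 | -1=-1→9*; -4=-1→6
ply 2, O at 9 | -1=-1→8; -4=+1→5*
ply 3, X at 5 | -1=-1→4*; -4=-1→1
ply 4, O at 4 | -1=-1→3; -4=+1→0*
ply 5: 0 is terminal -1 (X); from 10 depth 10

value(10, X) = -1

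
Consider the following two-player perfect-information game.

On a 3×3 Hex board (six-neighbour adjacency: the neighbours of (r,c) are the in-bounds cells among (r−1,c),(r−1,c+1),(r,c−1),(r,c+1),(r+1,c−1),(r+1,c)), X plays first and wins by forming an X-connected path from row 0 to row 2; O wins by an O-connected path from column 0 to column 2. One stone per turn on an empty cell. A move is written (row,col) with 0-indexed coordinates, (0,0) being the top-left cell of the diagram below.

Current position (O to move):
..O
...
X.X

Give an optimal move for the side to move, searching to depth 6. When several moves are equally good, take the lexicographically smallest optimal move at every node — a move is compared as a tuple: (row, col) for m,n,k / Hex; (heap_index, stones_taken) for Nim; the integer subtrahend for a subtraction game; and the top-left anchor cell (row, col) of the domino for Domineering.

O's best at [..O/.../X.X]: (0,1)

ply 1, O at ..O/.../X.X | (0,0)=-1→O.O/.../X.X; (0,1)=+1→.OO/.../X.X*; (1,0)=+1→..O/O../X.X; (1,1)=-1→..O/.O./X.X; (1,2)=-1→..O/..O/X.X; (2,1)=-1→..O/.../XOX
ply 2, X at .OO/.../X.X | (0,0)=-1→XOO/.../X.X*; (1,0)=-1→.OO/X../X.X; (1,1)=-1→.OO/.X./X.X; (1,2)=-1→.OO/..X/X.X; (2,1)=-1→.OO/.../XXX
ply 3, O at XOO/.../X.X | (1,0)=+1→XOO/O../X.X*; (1,1)=-1→XOO/.O./X.X; (1,2)=-1→XOO/..O/X.X; (2,1)=-1→XOO/.../XOX
ply 4: XOO/O../X.X is terminal -1 (X); from ..O/.../X.X depth 6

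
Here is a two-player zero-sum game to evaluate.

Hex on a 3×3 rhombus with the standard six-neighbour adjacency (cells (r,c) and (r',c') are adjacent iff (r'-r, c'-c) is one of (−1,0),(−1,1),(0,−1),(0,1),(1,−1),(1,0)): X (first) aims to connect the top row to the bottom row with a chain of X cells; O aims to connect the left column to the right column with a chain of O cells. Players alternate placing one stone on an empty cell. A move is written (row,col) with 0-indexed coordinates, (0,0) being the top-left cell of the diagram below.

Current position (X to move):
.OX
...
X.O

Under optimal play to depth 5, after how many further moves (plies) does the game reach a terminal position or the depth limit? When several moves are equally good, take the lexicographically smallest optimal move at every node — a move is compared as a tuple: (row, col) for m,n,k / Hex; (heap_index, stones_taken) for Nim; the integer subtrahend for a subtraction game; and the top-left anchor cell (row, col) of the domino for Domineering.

PV length from [.OX/.../X.O]: 3 plies

ply 1, X at .OX/.../X.O | (0,0)=+1→XOX/.../X.O*; (1,0)=+1→.OX/X../X.O; (1,1)=+1→.OX/.X./X.O; (1,2)=+1→.OX/..X/X.O; (2,1)=+1→.OX/.../XXO
ply 2, O at XOX/.../X.O | (1,0)=-1→XOX/O../X.O*; (1,1)=-1→XOX/.O./X.O; (1,2)=-1→XOX/..O/X.O; (2,1)=-1→XOX/.../XOO
ply 3, X at XOX/O../X.O | (1,1)=+1→XOX/OX./X.O*; (1,2)=+1→XOX/O.X/X.O; (2,1)=+1→XOX/O../XXO
ply 4: XOX/OX./X.O is terminal -1 (O); from .OX/.../X.O depth 5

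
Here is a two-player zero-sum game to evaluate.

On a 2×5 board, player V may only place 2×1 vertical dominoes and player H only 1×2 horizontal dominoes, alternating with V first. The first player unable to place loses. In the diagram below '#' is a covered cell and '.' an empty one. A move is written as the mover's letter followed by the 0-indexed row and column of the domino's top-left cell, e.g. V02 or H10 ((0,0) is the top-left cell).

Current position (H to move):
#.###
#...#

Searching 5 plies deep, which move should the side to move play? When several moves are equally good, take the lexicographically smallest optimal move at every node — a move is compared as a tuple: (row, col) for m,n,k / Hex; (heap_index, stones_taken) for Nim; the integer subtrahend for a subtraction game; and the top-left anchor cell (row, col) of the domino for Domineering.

ply 1, H at #.###/#...# | H11=+1→#.###/###.#*; H12=-1→#.###/#.###
ply 2: #.###/###.# is terminal -1 (V); from #.###/#...# depth 5

H's best at [#.###/#...#]: H11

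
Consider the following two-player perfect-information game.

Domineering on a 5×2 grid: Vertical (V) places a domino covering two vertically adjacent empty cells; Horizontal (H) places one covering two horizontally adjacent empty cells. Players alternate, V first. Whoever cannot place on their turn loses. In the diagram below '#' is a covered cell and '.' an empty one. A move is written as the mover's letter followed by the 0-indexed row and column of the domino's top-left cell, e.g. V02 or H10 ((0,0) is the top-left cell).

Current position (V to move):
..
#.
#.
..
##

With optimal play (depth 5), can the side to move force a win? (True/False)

V winning at [../#./#./../##]: False

p1 V@[../#./#./../##]: V01[.#/##/#./../##]-1* V11[../##/##/../##]-1 V21[../#./##/.#/##]-1
p2 H@[.#/##/#./../##]: H30[.#/##/#./##/##]+1*
p3 V@[.#/##/#./##/##] terminal -1; root [../#./#./../##] d5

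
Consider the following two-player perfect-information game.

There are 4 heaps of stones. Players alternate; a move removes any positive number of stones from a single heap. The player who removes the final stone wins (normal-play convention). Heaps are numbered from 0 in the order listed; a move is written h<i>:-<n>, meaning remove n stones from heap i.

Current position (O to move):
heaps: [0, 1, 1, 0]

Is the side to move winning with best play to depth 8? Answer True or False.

ply 1, O at (0,1,1,0) | h1:-1=-1→(0,0,1,0)*; h2:-1=-1→(0,1,0,0)
ply 2, X at (0,0,1,0) | h2:-1=+1→(0,0,0,0)*
ply 3: (0,0,0,0) is terminal -1 (O); from (0,1,1,0) depth 8

O winning at [(0,1,1,0)]: False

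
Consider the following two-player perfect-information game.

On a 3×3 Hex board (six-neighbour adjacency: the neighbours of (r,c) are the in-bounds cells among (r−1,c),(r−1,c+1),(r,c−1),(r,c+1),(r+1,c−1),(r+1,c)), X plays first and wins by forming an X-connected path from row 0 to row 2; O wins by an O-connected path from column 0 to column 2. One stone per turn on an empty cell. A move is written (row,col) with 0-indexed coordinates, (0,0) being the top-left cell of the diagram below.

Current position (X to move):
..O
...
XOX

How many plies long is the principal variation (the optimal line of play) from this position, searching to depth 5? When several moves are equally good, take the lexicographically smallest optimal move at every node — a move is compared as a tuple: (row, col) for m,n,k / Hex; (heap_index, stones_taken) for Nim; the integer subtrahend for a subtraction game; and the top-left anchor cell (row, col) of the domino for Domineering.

PV length from [..O/.../XOX]: 3 plies

p1 X@[..O/.../XOX]: (0,0)[X.O/.../XOX]-1 (0,1)[.XO/.../XOX]+1* (1,0)[..O/X../XOX]+1 (1,1)[..O/.X./XOX]-1 (1,2)[..O/..X/XOX]-1
p2 O@[.XO/.../XOX]: (0,0)[OXO/.../XOX]-1* (1,0)[.XO/O../XOX]-1 (1,1)[.XO/.O./XOX]-1 (1,2)[.XO/..O/XOX]-1
p3 X@[OXO/.../XOX]: (1,0)[OXO/X../XOX]+1* (1,1)[OXO/.X./XOX]+1 (1,2)[OXO/..X/XOX]+1
p4 O@[OXO/X../XOX] terminal -1; root [..O/.../XOX] d5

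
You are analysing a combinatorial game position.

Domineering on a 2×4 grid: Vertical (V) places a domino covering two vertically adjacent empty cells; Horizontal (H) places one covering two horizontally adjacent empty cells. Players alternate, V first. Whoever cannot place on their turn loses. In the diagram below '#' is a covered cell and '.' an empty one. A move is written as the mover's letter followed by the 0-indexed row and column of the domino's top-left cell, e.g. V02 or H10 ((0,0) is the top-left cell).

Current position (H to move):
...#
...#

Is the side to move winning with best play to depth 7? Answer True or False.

H winning at [...#/...#]: True

[...#/...#] H move#1: H00:+1/##.#/...#*, H01:+1/.###/...#, H10:+1/...#/##.#, H11:+1/...#/.###
[##.#/...#] V move#2: V02:-1/####/..##*
[####/..##] H move#3: H10:+1/####/####*
[####/####] end (terminal -1, V#4); searched ...#/...# to 7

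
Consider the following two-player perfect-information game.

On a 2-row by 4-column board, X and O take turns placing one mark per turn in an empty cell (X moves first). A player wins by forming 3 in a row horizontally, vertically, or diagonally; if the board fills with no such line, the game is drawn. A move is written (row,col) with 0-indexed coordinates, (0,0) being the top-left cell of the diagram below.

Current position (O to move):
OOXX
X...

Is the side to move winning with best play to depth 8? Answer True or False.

O winning at [OOXX/X...]: False

[OOXX/X...] O move#1: (1,1):+0/OOXX/XO..*, (1,2):+0/OOXX/X.O., (1,3):+0/OOXX/X..O
[OOXX/XO..] X move#2: (1,2):+0/OOXX/XOX.*, (1,3):+0/OOXX/XO.X
[OOXX/XOX.] O move#3: (1,3):+0/OOXX/XOXO*
[OOXX/XOXO] end (terminal +0, X#4); searched OOXX/X... to 8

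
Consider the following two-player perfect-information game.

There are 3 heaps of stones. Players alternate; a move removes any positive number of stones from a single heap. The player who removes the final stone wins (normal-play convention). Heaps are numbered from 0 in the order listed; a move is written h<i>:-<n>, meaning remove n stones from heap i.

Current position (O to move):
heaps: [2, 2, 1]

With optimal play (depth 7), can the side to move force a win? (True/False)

[(2,2,1)] O move#1: h0:-1:-1/(1,2,1), h0:-2:-1/(0,2,1), h1:-1:-1/(2,1,1), h1:-2:-1/(2,0,1), h2:-1:+1/(2,2,0)*
[(2,2,0)] X move#2: h0:-1:-1/(1,2,0)*, h0:-2:-1/(0,2,0), h1:-1:-1/(2,1,0), h1:-2:-1/(2,0,0)
[(1,2,0)] O move#3: h0:-1:-1/(0,2,0), h1:-1:+1/(1,1,0)*, h1:-2:-1/(1,0,0)
[(1,1,0)] X move#4: h0:-1:-1/(0,1,0)*, h1:-1:-1/(1,0,0)
[(0,1,0)] O move#5: h1:-1:+1/(0,0,0)*
[(0,0,0)] end (terminal -1, X#6); searched (2,2,1) to 7

O winning at [(2,2,1)]: True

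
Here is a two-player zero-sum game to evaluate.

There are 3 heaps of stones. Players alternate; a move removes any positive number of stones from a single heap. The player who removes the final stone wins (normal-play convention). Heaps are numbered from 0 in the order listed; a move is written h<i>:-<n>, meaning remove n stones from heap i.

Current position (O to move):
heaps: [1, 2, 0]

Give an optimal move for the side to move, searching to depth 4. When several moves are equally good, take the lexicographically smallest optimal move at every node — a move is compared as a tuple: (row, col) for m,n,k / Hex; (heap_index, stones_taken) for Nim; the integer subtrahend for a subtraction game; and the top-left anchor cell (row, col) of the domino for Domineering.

ply 1, O at (1,2,0) | h0:-1=-1→(0,2,0); h1:-1=+1→(1,1,0)*; h1:-2=-1→(1,0,0)
ply 2, X at (1,1,0) | h0:-1=-1→(0,1,0)*; h1:-1=-1→(1,0,0)
ply 3, O at (0,1,0) | h1:-1=+1→(0,0,0)*
ply 4: (0,0,0) is terminal -1 (X); from (1,2,0) depth 4

O's best at [(1,2,0)]: h1:-1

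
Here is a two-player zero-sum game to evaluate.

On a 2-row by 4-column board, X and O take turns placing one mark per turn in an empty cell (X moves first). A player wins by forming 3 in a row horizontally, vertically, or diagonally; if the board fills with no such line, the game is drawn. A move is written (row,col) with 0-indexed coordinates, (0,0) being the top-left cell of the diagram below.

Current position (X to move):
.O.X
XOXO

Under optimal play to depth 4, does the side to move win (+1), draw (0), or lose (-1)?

ply 1, X at .O.X/XOXO | (0,0)=+0→XO.X/XOXO*; (0,2)=+0→.OXX/XOXO
ply 2, O at XO.X/XOXO | (0,2)=+0→XOOX/XOXO*
ply 3: XOOX/XOXO is terminal +0 (X); from .O.X/XOXO depth 4

value(.O.X/XOXO, X) = 0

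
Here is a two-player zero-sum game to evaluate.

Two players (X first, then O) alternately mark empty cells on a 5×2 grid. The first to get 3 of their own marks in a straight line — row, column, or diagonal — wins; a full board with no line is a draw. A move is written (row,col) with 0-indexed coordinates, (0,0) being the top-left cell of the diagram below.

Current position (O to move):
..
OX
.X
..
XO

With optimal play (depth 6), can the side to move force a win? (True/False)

ply 1, O at ../OX/.X/../XO | (0,0)=-1→O./OX/.X/../XO*; (0,1)=-1→.O/OX/.X/../XO; (2,0)=-1→../OX/OX/../XO; (3,0)=-1→../OX/.X/O./XO; (3,1)=-1→../OX/.X/.O/XO
ply 2, X at O./OX/.X/../XO | (0,1)=+1→OX/OX/.X/../XO*; (2,0)=+1→O./OX/XX/../XO; (3,0)=-1→O./OX/.X/X./XO; (3,1)=+1→O./OX/.X/.X/XO
ply 3: OX/OX/.X/../XO is terminal -1 (O); from ../OX/.X/../XO depth 6

O winning at [../OX/.X/../XO]: False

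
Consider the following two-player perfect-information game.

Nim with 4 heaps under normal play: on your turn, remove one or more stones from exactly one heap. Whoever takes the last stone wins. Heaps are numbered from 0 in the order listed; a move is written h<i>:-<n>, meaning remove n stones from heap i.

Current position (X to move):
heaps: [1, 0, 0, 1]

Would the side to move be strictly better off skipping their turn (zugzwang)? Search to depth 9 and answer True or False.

ply 1, X at (1,0,0,1) | h0:-1=-1→(0,0,0,1)*; h3:-1=-1→(1,0,0,0)
ply 2, O at (0,0,0,1) | h3:-1=+1→(0,0,0,0)*
ply 3: (0,0,0,0) is terminal -1 (X); from (1,0,0,1) depth 9
if X skipped the turn, O would face:
~ ply 1, O at (1,0,0,1) | h0:-1=-1→(0,0,0,1)*; h3:-1=-1→(1,0,0,0)
~ ply 2, X at (0,0,0,1) | h3:-1=+1→(0,0,0,0)*
~ ply 3: (0,0,0,0) is terminal -1 (O); from (1,0,0,1) depth 9
compare (X): move=-1 vs pass=+1

zugzwang((1,0,0,1), X) = True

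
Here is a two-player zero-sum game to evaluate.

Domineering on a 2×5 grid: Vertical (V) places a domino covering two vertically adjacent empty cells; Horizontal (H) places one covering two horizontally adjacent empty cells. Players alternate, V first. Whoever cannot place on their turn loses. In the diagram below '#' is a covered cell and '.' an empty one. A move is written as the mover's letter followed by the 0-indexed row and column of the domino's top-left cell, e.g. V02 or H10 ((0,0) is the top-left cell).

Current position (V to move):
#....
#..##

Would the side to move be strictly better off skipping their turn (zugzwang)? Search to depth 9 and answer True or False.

zugzwang(#..../#..##, V) = False

p1 V@[#..../#..##]: V01[##.../##.##]-1 V02[#.#../#.###]+1*
p2 H@[#.#../#.###]: H03[#.###/#.###]-1*
p3 V@[#.###/#.###]: V01[#####/#####]+1*
p4 H@[#####/#####] terminal -1; root [#..../#..##] d9
suppose V passes — search the same position with H to move:
pass> p1 H@[#..../#..##]: H01[###../#..##]+1* H02[#.##./#..##]-1 H03[#..##/#..##]-1 H11[#..../#####]+1
pass> p2 V@[###../#..##] terminal -1; root [#..../#..##] d9
for V: play +1, pass -1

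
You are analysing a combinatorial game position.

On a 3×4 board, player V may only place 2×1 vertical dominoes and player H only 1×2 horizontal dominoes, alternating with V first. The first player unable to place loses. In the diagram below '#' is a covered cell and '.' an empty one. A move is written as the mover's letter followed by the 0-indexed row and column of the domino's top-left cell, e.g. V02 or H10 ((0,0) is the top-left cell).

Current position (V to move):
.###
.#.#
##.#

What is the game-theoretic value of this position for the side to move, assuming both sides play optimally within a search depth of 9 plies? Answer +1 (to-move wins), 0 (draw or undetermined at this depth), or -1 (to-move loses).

value(.###/.#.#/##.#, V) = +1

[.###/.#.#/##.#] V move#1: V00:+1/####/##.#/##.#*, V12:+1/.###/.###/####
[####/##.#/##.#] end (terminal -1, H#2); searched .###/.#.#/##.# to 9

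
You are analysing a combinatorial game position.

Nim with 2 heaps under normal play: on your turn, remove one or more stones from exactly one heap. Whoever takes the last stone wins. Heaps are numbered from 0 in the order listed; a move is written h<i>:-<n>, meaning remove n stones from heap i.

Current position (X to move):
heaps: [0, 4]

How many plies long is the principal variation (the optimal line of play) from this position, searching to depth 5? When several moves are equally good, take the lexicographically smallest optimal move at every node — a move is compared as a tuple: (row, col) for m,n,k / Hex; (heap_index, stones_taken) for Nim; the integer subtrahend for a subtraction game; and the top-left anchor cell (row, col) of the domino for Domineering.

p1 X@[(0,4)]: h1:-1[(0,3)]-1 h1:-2[(0,2)]-1 h1:-3[(0,1)]-1 h1:-4[(0,0)]+1*
p2 O@[(0,0)] terminal -1; root [(0,4)] d5

PV length from [(0,4)]: 1 ply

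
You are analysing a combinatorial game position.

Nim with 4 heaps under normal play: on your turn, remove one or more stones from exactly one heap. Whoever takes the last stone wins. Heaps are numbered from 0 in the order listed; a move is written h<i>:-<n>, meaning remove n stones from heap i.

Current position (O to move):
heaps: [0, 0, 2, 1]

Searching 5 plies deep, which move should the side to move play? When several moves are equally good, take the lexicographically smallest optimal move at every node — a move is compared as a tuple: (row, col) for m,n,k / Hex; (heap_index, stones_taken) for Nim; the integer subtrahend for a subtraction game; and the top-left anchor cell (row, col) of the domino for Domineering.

O's best at [(0,0,2,1)]: h2:-1

[(0,0,2,1)] O move#1: h2:-1:+1/(0,0,1,1)*, h2:-2:-1/(0,0,0,1), h3:-1:-1/(0,0,2,0)
[(0,0,1,1)] X move#2: h2:-1:-1/(0,0,0,1)*, h3:-1:-1/(0,0,1,0)
[(0,0,0,1)] O move#3: h3:-1:+1/(0,0,0,0)*
[(0,0,0,0)] end (terminal -1, X#4); searched (0,0,2,1) to 5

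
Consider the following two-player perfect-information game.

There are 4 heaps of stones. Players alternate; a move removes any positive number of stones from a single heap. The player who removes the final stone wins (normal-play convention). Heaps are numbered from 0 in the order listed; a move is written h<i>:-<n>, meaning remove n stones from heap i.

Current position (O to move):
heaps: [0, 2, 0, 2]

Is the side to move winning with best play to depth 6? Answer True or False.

O winning at [(0,2,0,2)]: False

[(0,2,0,2)] O move#1: h1:-1:-1/(0,1,0,2)*, h1:-2:-1/(0,0,0,2), h3:-1:-1/(0,2,0,1), h3:-2:-1/(0,2,0,0)
[(0,1,0,2)] X move#2: h1:-1:-1/(0,0,0,2), h3:-1:+1/(0,1,0,1)*, h3:-2:-1/(0,1,0,0)
[(0,1,0,1)] O move#3: h1:-1:-1/(0,0,0,1)*, h3:-1:-1/(0,1,0,0)
[(0,0,0,1)] X move#4: h3:-1:+1/(0,0,0,0)*
[(0,0,0,0)] end (terminal -1, O#5); searched (0,2,0,2) to 6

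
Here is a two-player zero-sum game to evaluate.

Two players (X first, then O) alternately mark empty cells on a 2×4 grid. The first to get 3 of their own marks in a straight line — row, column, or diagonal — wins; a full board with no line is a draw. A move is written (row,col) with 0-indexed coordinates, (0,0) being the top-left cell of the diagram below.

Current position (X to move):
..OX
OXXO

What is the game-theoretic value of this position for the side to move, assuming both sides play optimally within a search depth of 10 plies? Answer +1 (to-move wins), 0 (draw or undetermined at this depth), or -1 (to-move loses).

p1 X@[..OX/OXXO]: (0,0)[X.OX/OXXO]+0* (0,1)[.XOX/OXXO]+0
p2 O@[X.OX/OXXO]: (0,1)[XOOX/OXXO]+0*
p3 X@[XOOX/OXXO] terminal +0; root [..OX/OXXO] d10

value(..OX/OXXO, X) = 0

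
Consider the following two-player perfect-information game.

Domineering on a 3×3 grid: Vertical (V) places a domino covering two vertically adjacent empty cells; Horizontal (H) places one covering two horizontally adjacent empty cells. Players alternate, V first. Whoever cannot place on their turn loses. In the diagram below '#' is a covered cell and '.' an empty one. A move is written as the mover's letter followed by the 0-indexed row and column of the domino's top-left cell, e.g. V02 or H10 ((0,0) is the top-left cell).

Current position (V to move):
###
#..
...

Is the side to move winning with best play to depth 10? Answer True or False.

V winning at [###/#../...]: True

[###/#../...] V move#1: V11:+1/###/##./.#.*, V12:-1/###/#.#/..#
[###/##./.#.] end (terminal -1, H#2); searched ###/#../... to 10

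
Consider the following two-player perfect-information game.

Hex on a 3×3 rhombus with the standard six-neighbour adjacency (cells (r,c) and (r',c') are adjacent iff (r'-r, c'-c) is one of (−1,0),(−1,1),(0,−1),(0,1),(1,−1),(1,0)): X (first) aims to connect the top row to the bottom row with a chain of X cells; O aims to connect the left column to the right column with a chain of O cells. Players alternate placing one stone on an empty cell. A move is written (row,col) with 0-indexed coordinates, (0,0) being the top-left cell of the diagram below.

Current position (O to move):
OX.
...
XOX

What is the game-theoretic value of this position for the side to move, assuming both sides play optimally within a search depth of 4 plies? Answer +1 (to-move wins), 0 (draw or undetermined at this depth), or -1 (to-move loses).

value(OX./.../XOX, O) = -1

p1 O@[OX./.../XOX]: (0,2)[OXO/.../XOX]-1* (1,0)[OX./O../XOX]-1 (1,1)[OX./.O./XOX]-1 (1,2)[OX./..O/XOX]-1
p2 X@[OXO/.../XOX]: (1,0)[OXO/X../XOX]+1* (1,1)[OXO/.X./XOX]+1 (1,2)[OXO/..X/XOX]+1
p3 O@[OXO/X../XOX] terminal -1; root [OX./.../XOX] d4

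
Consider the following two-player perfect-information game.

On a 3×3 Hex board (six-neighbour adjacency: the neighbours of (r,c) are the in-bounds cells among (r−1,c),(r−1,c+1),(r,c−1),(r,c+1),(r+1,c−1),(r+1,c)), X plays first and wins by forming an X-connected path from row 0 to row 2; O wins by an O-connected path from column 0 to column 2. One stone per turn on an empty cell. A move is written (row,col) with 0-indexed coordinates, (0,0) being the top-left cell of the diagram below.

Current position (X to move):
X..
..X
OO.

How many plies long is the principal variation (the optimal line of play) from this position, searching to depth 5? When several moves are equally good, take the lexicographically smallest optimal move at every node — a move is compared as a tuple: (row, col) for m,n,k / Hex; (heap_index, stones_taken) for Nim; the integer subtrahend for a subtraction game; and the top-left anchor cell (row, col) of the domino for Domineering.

PV length from [X../..X/OO.]: 3 plies

p1 X@[X../..X/OO.]: (0,1)[XX./..X/OO.]-1 (0,2)[X.X/..X/OO.]-1 (1,0)[X../X.X/OO.]-1 (1,1)[X../.XX/OO.]-1 (2,2)[X../..X/OOX]+1*
p2 O@[X../..X/OOX]: (0,1)[XO./..X/OOX]-1* (0,2)[X.O/..X/OOX]-1 (1,0)[X../O.X/OOX]-1 (1,1)[X../.OX/OOX]-1
p3 X@[XO./..X/OOX]: (0,2)[XOX/..X/OOX]+1* (1,0)[XO./X.X/OOX]+1 (1,1)[XO./.XX/OOX]+1
p4 O@[XOX/..X/OOX] terminal -1; root [X../..X/OO.] d5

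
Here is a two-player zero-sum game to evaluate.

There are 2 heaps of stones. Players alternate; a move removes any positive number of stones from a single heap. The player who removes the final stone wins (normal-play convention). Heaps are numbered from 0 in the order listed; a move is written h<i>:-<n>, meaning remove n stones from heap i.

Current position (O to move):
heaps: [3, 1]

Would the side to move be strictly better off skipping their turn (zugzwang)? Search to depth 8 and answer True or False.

zugzwang((3,1), O) = False

[(3,1)] O move#1: h0:-1:-1/(2,1), h0:-2:+1/(1,1)*, h0:-3:-1/(0,1), h1:-1:-1/(3,0)
[(1,1)] X move#2: h0:-1:-1/(0,1)*, h1:-1:-1/(1,0)
[(0,1)] O move#3: h1:-1:+1/(0,0)*
[(0,0)] end (terminal -1, X#4); searched (3,1) to 8
if O skipped the turn, X would face:
~ [(3,1)] X move#1: h0:-1:-1/(2,1), h0:-2:+1/(1,1)*, h0:-3:-1/(0,1), h1:-1:-1/(3,0)
~ [(1,1)] O move#2: h0:-1:-1/(0,1)*, h1:-1:-1/(1,0)
~ [(0,1)] X move#3: h1:-1:+1/(0,0)*
~ [(0,0)] end (terminal -1, O#4); searched (3,1) to 8
compare (O): move=+1 vs pass=-1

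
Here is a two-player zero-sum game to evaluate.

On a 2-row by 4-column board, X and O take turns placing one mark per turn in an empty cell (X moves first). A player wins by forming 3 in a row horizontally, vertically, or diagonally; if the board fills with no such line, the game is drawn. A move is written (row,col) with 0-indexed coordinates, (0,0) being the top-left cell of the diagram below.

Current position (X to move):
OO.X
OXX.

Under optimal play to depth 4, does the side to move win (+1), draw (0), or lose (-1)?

value(OO.X/OXX., X) = +1

[OO.X/OXX.] X move#1: (0,2):+0/OOXX/OXX., (1,3):+1/OO.X/OXXX*
[OO.X/OXXX] end (terminal -1, O#2); searched OO.X/OXX. to 4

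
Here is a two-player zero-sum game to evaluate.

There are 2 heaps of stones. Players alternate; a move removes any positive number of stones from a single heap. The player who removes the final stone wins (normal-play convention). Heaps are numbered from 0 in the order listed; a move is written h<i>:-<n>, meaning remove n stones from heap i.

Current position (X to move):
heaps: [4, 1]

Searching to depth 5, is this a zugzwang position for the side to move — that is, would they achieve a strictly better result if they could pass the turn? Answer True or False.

zugzwang((4,1), X) = False

[(4,1)] X move#1: h0:-1:-1/(3,1), h0:-2:-1/(2,1), h0:-3:+1/(1,1)*, h0:-4:-1/(0,1), h1:-1:-1/(4,0)
[(1,1)] O move#2: h0:-1:-1/(0,1)*, h1:-1:-1/(1,0)
[(0,1)] X move#3: h1:-1:+1/(0,0)*
[(0,0)] end (terminal -1, O#4); searched (4,1) to 5
if X skipped the turn, O would face:
~ [(4,1)] O move#1: h0:-1:-1/(3,1), h0:-2:-1/(2,1), h0:-3:+1/(1,1)*, h0:-4:-1/(0,1), h1:-1:-1/(4,0)
~ [(1,1)] X move#2: h0:-1:-1/(0,1)*, h1:-1:-1/(1,0)
~ [(0,1)] O move#3: h1:-1:+1/(0,0)*
~ [(0,0)] end (terminal -1, X#4); searched (4,1) to 5
compare (X): move=+1 vs pass=-1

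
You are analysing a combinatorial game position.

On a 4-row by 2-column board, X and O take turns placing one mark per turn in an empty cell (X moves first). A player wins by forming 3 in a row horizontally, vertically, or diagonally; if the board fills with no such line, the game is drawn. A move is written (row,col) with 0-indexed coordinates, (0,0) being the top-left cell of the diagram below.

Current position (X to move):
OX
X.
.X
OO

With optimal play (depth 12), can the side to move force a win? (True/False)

[OX/X./.X/OO] X move#1: (1,1):+1/OX/XX/.X/OO*, (2,0):+0/OX/X./XX/OO
[OX/XX/.X/OO] end (terminal -1, O#2); searched OX/X./.X/OO to 12

X winning at [OX/X./.X/OO]: True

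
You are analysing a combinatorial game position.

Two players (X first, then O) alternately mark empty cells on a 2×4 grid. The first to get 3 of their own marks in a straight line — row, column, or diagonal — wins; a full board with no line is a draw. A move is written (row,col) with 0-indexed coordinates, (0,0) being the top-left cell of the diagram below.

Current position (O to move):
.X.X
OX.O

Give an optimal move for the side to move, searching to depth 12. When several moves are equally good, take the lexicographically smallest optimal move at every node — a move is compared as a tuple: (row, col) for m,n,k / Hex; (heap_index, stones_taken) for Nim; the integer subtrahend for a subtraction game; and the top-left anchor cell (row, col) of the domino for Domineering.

O's best at [.X.X/OX.O]: (0,2)

ply 1, O at .X.X/OX.O | (0,0)=-1→OX.X/OX.O; (0,2)=+0→.XOX/OX.O*; (1,2)=-1→.X.X/OXOO
ply 2, X at .XOX/OX.O | (0,0)=+0→XXOX/OX.O*; (1,2)=+0→.XOX/OXXO
ply 3, O at XXOX/OX.O | (1,2)=+0→XXOX/OXOO*
ply 4: XXOX/OXOO is terminal +0 (X); from .X.X/OX.O depth 12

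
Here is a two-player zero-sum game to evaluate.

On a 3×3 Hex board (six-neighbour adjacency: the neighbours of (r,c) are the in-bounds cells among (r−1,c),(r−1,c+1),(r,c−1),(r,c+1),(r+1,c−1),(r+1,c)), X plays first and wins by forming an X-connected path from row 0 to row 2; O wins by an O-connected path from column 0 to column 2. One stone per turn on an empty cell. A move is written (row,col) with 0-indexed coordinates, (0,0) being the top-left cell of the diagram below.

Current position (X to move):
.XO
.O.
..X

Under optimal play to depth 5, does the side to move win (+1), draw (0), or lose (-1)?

value(.XO/.O./..X, X) = -1

ply 1, X at .XO/.O./..X | (0,0)=-1→XXO/.O./..X*; (1,0)=-1→.XO/XO./..X; (1,2)=-1→.XO/.OX/..X; (2,0)=-1→.XO/.O./X.X; (2,1)=-1→.XO/.O./.XX
ply 2, O at XXO/.O./..X | (1,0)=+1→XXO/OO./..X*; (1,2)=+1→XXO/.OO/..X; (2,0)=+1→XXO/.O./O.X; (2,1)=+1→XXO/.O./.OX
ply 3: XXO/OO./..X is terminal -1 (X); from .XO/.O./..X depth 5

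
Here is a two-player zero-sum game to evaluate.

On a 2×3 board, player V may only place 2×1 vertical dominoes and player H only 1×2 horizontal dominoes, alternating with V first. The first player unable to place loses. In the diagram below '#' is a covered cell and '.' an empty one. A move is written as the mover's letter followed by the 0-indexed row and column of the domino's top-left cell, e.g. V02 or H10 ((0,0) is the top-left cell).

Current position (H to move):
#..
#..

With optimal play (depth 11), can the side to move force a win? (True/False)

ply 1, H at #../#.. | H01=+1→###/#..*; H11=+1→#../###
ply 2: ###/#.. is terminal -1 (V); from #../#.. depth 11

H winning at [#../#..]: True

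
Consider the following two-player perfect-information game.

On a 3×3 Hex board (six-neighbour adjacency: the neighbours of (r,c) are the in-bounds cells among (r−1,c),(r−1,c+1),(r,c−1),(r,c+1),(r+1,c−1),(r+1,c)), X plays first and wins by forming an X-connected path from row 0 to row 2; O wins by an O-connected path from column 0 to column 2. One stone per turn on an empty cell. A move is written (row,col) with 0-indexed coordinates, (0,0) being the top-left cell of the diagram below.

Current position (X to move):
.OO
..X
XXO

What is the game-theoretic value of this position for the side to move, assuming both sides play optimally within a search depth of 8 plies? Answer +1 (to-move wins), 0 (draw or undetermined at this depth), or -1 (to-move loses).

[.OO/..X/XXO] X move#1: (0,0):-1/XOO/..X/XXO*, (1,0):-1/.OO/X.X/XXO, (1,1):-1/.OO/.XX/XXO
[XOO/..X/XXO] O move#2: (1,0):+1/XOO/O.X/XXO*, (1,1):-1/XOO/.OX/XXO
[XOO/O.X/XXO] end (terminal -1, X#3); searched .OO/..X/XXO to 8

value(.OO/..X/XXO, X) = -1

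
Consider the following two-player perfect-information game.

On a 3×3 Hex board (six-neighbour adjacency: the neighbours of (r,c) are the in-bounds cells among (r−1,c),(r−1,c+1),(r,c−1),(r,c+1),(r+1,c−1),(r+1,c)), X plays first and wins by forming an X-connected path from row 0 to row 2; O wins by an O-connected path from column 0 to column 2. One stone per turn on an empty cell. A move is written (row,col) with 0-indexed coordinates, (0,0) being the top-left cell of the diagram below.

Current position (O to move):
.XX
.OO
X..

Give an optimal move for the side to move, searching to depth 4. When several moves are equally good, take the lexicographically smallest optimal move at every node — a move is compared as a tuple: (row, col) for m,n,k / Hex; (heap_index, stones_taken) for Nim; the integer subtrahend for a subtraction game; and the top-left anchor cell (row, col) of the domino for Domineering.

O's best at [.XX/.OO/X..]: (1,0)

p1 O@[.XX/.OO/X..]: (0,0)[OXX/.OO/X..]-1 (1,0)[.XX/OOO/X..]+1* (2,1)[.XX/.OO/XO.]-1 (2,2)[.XX/.OO/X.O]-1
p2 X@[.XX/OOO/X..] terminal -1; root [.XX/.OO/X..] d4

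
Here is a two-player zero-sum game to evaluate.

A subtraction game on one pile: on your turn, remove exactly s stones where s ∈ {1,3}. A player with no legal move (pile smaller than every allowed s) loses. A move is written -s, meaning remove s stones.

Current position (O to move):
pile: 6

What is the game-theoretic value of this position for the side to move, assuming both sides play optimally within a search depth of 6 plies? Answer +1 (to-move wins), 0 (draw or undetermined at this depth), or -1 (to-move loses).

value(6, O) = -1

[6] O move#1: -1:-1/5*, -3:-1/3
[5] X move#2: -1:+1/4*, -3:+1/2
[4] O move#3: -1:-1/3*, -3:-1/1
[3] X move#4: -1:+1/2*, -3:+1/0
[2] O move#5: -1:-1/1*
[1] X move#6: -1:+1/0*
[0] end (terminal -1, O#7); searched 6 to 6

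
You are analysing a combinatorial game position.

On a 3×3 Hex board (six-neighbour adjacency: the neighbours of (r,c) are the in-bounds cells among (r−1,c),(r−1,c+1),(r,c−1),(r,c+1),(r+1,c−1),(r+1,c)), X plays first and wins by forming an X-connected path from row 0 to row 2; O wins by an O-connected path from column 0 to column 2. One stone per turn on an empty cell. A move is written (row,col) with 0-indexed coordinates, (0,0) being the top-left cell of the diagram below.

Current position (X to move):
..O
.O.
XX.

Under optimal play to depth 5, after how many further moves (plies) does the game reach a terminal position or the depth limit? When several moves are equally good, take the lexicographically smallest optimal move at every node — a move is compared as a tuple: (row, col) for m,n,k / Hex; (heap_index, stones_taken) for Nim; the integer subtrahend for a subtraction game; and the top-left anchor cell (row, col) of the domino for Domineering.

[..O/.O./XX.] X move#1: (0,0):-1/X.O/.O./XX., (0,1):-1/.XO/.O./XX., (1,0):+1/..O/XO./XX.*, (1,2):-1/..O/.OX/XX., (2,2):-1/..O/.O./XXX
[..O/XO./XX.] O move#2: (0,0):-1/O.O/XO./XX.*, (0,1):-1/.OO/XO./XX., (1,2):-1/..O/XOO/XX., (2,2):-1/..O/XO./XXO
[O.O/XO./XX.] X move#3: (0,1):+1/OXO/XO./XX.*, (1,2):-1/O.O/XOX/XX., (2,2):-1/O.O/XO./XXX
[OXO/XO./XX.] end (terminal -1, O#4); searched ..O/.O./XX. to 5

PV length from [..O/.O./XX.]: 3 plies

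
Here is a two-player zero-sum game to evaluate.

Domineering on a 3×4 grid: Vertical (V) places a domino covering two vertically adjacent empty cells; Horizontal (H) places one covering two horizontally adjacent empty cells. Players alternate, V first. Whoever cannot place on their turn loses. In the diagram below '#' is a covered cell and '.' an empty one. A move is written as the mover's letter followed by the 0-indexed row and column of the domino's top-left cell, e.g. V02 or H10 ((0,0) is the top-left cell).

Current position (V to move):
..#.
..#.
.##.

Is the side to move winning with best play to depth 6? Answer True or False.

V winning at [..#./..#./.##.]: True

[..#./..#./.##.] V move#1: V00:+1/#.#./#.#./.##.*, V01:+1/.##./.##./.##., V03:-1/..##/..##/.##., V10:+1/..#./#.#./###., V13:-1/..#./..##/.###
[#.#./#.#./.##.] end (terminal -1, H#2); searched ..#./..#./.##. to 6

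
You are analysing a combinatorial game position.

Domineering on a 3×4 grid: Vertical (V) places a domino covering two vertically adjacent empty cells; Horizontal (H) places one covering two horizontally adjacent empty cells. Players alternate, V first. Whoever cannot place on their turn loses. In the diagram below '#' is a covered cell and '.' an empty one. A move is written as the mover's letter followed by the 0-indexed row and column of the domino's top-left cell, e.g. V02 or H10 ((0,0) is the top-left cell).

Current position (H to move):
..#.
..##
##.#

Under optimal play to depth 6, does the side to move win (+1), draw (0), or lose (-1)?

value(..#./..##/##.#, H) = +1

ply 1, H at ..#./..##/##.# | H00=+1→###./..##/##.#*; H10=+1→..#./####/##.#
ply 2: ###./..##/##.# is terminal -1 (V); from ..#./..##/##.# depth 6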